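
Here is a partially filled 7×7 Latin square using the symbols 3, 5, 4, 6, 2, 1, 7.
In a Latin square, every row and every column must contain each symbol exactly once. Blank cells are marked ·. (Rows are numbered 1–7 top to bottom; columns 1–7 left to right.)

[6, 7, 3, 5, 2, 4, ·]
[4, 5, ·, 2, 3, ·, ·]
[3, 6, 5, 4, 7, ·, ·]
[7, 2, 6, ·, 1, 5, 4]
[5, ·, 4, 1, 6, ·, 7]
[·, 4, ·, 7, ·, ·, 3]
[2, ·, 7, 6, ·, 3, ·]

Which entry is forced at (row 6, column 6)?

6

Row 1, column 7: row 1 has {3, 5, 4, 6, 2, 7} and column 7 has {3, 4, 7}, leaving only 1.
Row 2, column 3: row 2 has {3, 5, 4, 2} and column 3 has {3, 5, 4, 6, 7}, leaving only 1.
Row 2, column 7: row 2 has {3, 5, 4, 2, 1} and column 7 has {3, 4, 1, 7}, leaving only 6.
Row 2, column 6: row 2 has {3, 5, 4, 6, 2, 1} and column 6 has {3, 5, 4}, leaving only 7.
Row 3, column 7: row 3 has {3, 5, 4, 6, 7} and column 7 has {3, 4, 6, 1, 7}, leaving only 2.
Row 3, column 6: row 3 has {3, 5, 4, 6, 2, 7} and column 6 has {3, 5, 4, 7}, leaving only 1.
Row 4, column 4: row 4 has {5, 4, 6, 2, 1, 7} and column 4 has {5, 4, 6, 2, 1, 7}, leaving only 3.
Row 5, column 2: row 5 has {5, 4, 6, 1, 7} and column 2 has {5, 4, 6, 2, 7}, leaving only 3.
Row 5, column 6: row 5 has {3, 5, 4, 6, 1, 7} and column 6 has {3, 5, 4, 1, 7}, leaving only 2.
Row 6 already has {3, 4, 7} and column 6 already has {3, 5, 4, 2, 1, 7}, so row 6, column 6 must be 6.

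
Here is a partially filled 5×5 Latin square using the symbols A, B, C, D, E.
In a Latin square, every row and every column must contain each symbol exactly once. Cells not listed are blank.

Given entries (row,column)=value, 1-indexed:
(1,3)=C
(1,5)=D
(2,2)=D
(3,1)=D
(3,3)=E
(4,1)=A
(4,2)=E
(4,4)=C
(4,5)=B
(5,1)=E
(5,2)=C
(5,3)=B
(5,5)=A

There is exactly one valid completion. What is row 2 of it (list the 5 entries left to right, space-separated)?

C D A B E

Row 2, column 3: row 2 has {D} and column 3 has {B, C, E}, leaving only A.
Row 1, column 1: row 1 has {C, D} and column 1 has {A, D, E}, leaving only B.
Row 2, column 1: row 2 has {A, D} and column 1 has {A, B, D, E}, leaving only C.
Row 2, column 5: row 2 has {A, C, D} and column 5 has {A, B, D}, leaving only E.
Row 2, column 4: row 2 has {A, C, D, E} and column 4 has {C}, leaving only B.
So row 2 reads: C D A B E.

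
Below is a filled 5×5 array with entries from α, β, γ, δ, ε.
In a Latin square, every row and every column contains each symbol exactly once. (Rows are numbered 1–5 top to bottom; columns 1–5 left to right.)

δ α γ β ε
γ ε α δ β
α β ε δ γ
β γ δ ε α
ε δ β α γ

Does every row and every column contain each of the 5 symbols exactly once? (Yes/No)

Every row is a permutation, but column 4 contains δ twice (at rows 2 and 3).

No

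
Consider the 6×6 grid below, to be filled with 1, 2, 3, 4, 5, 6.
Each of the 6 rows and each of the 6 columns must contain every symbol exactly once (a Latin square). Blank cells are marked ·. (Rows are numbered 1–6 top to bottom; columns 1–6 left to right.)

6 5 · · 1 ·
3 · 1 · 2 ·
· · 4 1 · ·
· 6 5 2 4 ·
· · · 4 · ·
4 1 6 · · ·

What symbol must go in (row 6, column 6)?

Row 1, column 4: row 1 has {1, 5, 6} and column 4 has {1, 2, 4}, leaving only 3.
Row 1, column 3: row 1 has {1, 3, 5, 6} and column 3 has {1, 4, 5, 6}, leaving only 2.
Row 1, column 6: row 1 has {1, 2, 3, 5, 6} and column 6 has {}, leaving only 4.
Row 2, column 2: row 2 has {1, 2, 3} and column 2 has {1, 5, 6}, leaving only 4.
Row 4, column 1: row 4 has {2, 4, 5, 6} and column 1 has {3, 4, 6}, leaving only 1.
Row 4, column 6: row 4 has {1, 2, 4, 5, 6} and column 6 has {4}, leaving only 3.
Row 5, column 3: row 5 has {4} and column 3 has {1, 2, 4, 5, 6}, leaving only 3.
Row 5, column 2: row 5 has {3, 4} and column 2 has {1, 4, 5, 6}, leaving only 2.
Row 3, column 2: row 3 has {1, 4} and column 2 has {1, 2, 4, 5, 6}, leaving only 3.
Row 5, column 1: row 5 has {2, 3, 4} and column 1 has {1, 3, 4, 6}, leaving only 5.
Row 3, column 1: row 3 has {1, 3, 4} and column 1 has {1, 3, 4, 5, 6}, leaving only 2.
Row 5, column 5: row 5 has {2, 3, 4, 5} and column 5 has {1, 2, 4}, leaving only 6.
Row 3, column 5: row 3 has {1, 2, 3, 4} and column 5 has {1, 2, 4, 6}, leaving only 5.
Row 3, column 6: row 3 has {1, 2, 3, 4, 5} and column 6 has {3, 4}, leaving only 6.
Row 2, column 6: row 2 has {1, 2, 3, 4} and column 6 has {3, 4, 6}, leaving only 5.
Row 6 already has {1, 4, 6} and column 6 already has {3, 4, 5, 6}, so row 6, column 6 must be 2.

2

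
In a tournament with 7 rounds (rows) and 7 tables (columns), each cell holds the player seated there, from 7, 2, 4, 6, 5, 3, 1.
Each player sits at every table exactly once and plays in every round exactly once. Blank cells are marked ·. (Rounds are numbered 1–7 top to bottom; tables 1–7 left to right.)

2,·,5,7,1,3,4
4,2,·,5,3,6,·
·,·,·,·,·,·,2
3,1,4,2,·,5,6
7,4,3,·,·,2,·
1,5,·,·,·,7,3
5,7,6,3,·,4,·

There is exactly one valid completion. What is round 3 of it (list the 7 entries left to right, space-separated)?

Round 3, table 1: round 3 has {2} and table 1 has {7, 2, 4, 5, 3, 1}, leaving only 6.
Round 3, table 2: round 3 has {2, 6} and table 2 has {7, 2, 4, 5, 1}, leaving only 3.
Round 3, table 6: round 3 has {2, 6, 3} and table 6 has {7, 2, 4, 6, 5, 3}, leaving only 1.
Round 3, table 3: round 3 has {2, 6, 3, 1} and table 3 has {4, 6, 5, 3}, leaving only 7.
Round 3, table 4: round 3 has {7, 2, 6, 3, 1} and table 4 has {7, 2, 5, 3}, leaving only 4.
Round 3, table 5: round 3 has {7, 2, 4, 6, 3, 1} and table 5 has {3, 1}, leaving only 5.
So round 3 reads: 6 3 7 4 5 1 2.

6 3 7 4 5 1 2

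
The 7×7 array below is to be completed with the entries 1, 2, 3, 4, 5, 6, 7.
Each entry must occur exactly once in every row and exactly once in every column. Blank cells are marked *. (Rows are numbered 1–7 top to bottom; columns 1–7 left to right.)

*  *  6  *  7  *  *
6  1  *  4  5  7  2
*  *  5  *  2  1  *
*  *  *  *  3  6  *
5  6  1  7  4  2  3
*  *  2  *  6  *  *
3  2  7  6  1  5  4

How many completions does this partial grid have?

Row 1, column 1: eliminating its row and column leaves {1, 2, 4}.
Row 1, column 2: eliminating its row and column leaves {3, 4, 5}.
Row 1, column 4: eliminating its row and column leaves {1, 2, 3, 5}.
Row 1, column 6: eliminating its row and column leaves {3, 4}.
Row 1, column 7: eliminating its row and column leaves {1, 5}.
Row 2, column 3: eliminating its row and column leaves {3}.
Row 3, column 1: eliminating its row and column leaves {4, 7}.
Row 3, column 2: eliminating its row and column leaves {3, 4, 7}.
Row 3, column 4: eliminating its row and column leaves {3}.
Row 3, column 7: eliminating its row and column leaves {6, 7}.
Row 4, column 1: eliminating its row and column leaves {1, 2, 4, 7}.
Row 4, column 2: eliminating its row and column leaves {4, 5, 7}.
Row 4, column 3: eliminating its row and column leaves {4}.
Row 4, column 4: eliminating its row and column leaves {1, 2, 5}.
Row 4, column 7: eliminating its row and column leaves {1, 5, 7}.
Row 6, column 1: eliminating its row and column leaves {1, 4, 7}.
Row 6, column 2: eliminating its row and column leaves {3, 4, 5, 7}.
Row 6, column 4: eliminating its row and column leaves {1, 3, 5}.
Row 6, column 6: eliminating its row and column leaves {3, 4}.
Row 6, column 7: eliminating its row and column leaves {1, 5, 7}.
Enumerating the assignments across these blanks that avoid any row or column repeat gives 14 completions.

14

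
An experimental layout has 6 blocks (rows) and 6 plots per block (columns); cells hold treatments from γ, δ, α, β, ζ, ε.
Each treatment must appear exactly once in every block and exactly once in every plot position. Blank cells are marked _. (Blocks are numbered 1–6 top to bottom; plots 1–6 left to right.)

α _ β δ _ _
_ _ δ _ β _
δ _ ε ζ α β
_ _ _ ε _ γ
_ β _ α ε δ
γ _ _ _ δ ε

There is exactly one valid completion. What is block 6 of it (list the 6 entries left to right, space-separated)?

Block 6, plot 4: block 6 has {γ, δ, ε} and plot 4 has {δ, α, ζ, ε}, leaving only β.
Block 1, plot 6: block 1 has {δ, α, β} and plot 6 has {γ, δ, β, ε}, leaving only ζ.
Block 1, plot 5: block 1 has {δ, α, β, ζ} and plot 5 has {δ, α, β, ε}, leaving only γ.
Block 1, plot 2: block 1 has {γ, δ, α, β, ζ} and plot 2 has {β}, leaving only ε.
Block 2, plot 4: block 2 has {δ, β} and plot 4 has {δ, α, β, ζ, ε}, leaving only γ.
Block 2, plot 6: block 2 has {γ, δ, β} and plot 6 has {γ, δ, β, ζ, ε}, leaving only α.
Block 2, plot 2: block 2 has {γ, δ, α, β} and plot 2 has {β, ε}, leaving only ζ.
Block 6, plot 2: block 6 has {γ, δ, β, ε} and plot 2 has {β, ζ, ε}, leaving only α.
Block 6, plot 3: block 6 has {γ, δ, α, β, ε} and plot 3 has {δ, β, ε}, leaving only ζ.
So block 6 reads: γ α ζ β δ ε.

γ α ζ β δ ε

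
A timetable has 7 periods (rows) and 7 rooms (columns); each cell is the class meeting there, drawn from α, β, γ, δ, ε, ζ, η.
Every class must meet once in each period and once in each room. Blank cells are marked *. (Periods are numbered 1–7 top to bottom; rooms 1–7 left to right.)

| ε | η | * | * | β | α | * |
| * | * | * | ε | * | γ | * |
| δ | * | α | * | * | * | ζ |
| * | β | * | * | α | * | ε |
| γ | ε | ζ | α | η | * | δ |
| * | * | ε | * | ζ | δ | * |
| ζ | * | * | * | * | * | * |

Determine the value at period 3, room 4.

β

Period 1, room 7: period 1 has {α, β, ε, η} and room 7 has {δ, ε, ζ}, leaving only γ.
Period 1, room 3: period 1 has {α, β, γ, ε, η} and room 3 has {α, ε, ζ}, leaving only δ.
Period 1, room 4: period 1 has {α, β, γ, δ, ε, η} and room 4 has {α, ε}, leaving only ζ.
Period 2, room 5: period 2 has {γ, ε} and room 5 has {α, β, ζ, η}, leaving only δ.
Period 3, room 2: period 3 has {α, δ, ζ} and room 2 has {β, ε, η}, leaving only γ.
Period 3, room 5: period 3 has {α, γ, δ, ζ} and room 5 has {α, β, δ, ζ, η}, leaving only ε.
Period 4, room 1: period 4 has {α, β, ε} and room 1 has {γ, δ, ε, ζ}, leaving only η.
Period 4, room 3: period 4 has {α, β, ε, η} and room 3 has {α, δ, ε, ζ}, leaving only γ.
Period 4, room 4: period 4 has {α, β, γ, ε, η} and room 4 has {α, ε, ζ}, leaving only δ.
Period 4, room 6: period 4 has {α, β, γ, δ, ε, η} and room 6 has {α, γ, δ}, leaving only ζ.
Period 5, room 6: period 5 has {α, γ, δ, ε, ζ, η} and room 6 has {α, γ, δ, ζ}, leaving only β.
Period 3, room 6: period 3 has {α, γ, δ, ε, ζ} and room 6 has {α, β, γ, δ, ζ}, leaving only η.
Period 3 already has {α, γ, δ, ε, ζ, η} and room 4 already has {α, δ, ε, ζ}, so period 3, room 4 must be β.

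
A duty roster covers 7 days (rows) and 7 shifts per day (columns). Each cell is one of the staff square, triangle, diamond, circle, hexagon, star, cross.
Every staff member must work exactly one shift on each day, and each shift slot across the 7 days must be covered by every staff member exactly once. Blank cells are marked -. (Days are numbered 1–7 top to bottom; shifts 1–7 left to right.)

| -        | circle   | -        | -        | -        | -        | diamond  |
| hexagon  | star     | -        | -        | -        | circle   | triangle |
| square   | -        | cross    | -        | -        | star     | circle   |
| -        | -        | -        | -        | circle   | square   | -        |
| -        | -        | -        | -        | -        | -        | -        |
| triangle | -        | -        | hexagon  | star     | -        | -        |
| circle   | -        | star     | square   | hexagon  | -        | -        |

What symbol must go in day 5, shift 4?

circle

Day 7, shift 7: day 7 has {square, circle, hexagon, star} and shift 7 has {triangle, diamond, circle}, leaving only cross.
Day 6, shift 7: day 6 has {triangle, hexagon, star} and shift 7 has {triangle, diamond, circle, cross}, leaving only square.
Day 5, shift 4 is narrowed to {triangle, diamond, circle, star, cross}.
If it were triangle, then day 4, shift 4 would be left with no valid symbol.
If it were diamond, then day 4, shift 4 would be left with no valid symbol.
If it were star, propagating the remaining blanks reaches a contradiction.
If it were cross, then day 4, shift 4 would be left with no valid symbol.
So day 5, shift 4 must be circle.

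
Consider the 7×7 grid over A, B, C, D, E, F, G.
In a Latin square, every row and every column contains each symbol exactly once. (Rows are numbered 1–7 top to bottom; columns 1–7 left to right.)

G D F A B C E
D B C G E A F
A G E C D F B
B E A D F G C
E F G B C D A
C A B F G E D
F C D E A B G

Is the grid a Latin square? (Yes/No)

Yes

Each row is a permutation of the 7 symbols, and so is each column.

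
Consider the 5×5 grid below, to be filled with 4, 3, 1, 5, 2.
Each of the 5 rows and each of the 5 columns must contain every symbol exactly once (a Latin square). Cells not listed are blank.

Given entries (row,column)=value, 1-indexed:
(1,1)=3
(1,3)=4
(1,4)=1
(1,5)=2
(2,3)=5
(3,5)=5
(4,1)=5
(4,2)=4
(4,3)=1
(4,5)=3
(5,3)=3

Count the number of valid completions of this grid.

3

Row 1, column 2: eliminating its row and column leaves {5}.
Row 2, column 1: eliminating its row and column leaves {4, 1, 2}.
Row 2, column 2: eliminating its row and column leaves {3, 1, 2}.
Row 2, column 4: eliminating its row and column leaves {4, 3, 2}.
Row 2, column 5: eliminating its row and column leaves {4, 1}.
Row 3, column 1: eliminating its row and column leaves {4, 1, 2}.
Row 3, column 2: eliminating its row and column leaves {3, 1, 2}.
Row 3, column 3: eliminating its row and column leaves {2}.
Row 3, column 4: eliminating its row and column leaves {4, 3, 2}.
Row 4, column 4: eliminating its row and column leaves {2}.
Row 5, column 1: eliminating its row and column leaves {4, 1, 2}.
Row 5, column 2: eliminating its row and column leaves {1, 5, 2}.
Row 5, column 4: eliminating its row and column leaves {4, 5, 2}.
Row 5, column 5: eliminating its row and column leaves {4, 1}.
Enumerating the assignments across these blanks that avoid any row or column repeat gives 3 completions.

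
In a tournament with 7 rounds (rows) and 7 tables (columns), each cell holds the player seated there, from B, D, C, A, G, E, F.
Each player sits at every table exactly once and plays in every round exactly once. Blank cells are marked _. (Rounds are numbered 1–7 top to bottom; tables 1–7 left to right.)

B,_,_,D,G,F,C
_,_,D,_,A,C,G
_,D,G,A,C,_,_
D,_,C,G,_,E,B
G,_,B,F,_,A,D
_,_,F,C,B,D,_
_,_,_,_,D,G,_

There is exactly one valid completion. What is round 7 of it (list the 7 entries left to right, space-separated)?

C F E B D G A

Round 3, table 6: round 3 has {D, C, A, G} and table 6 has {D, C, A, G, E, F}, leaving only B.
Round 4, table 5: round 4 has {B, D, C, G, E} and table 5 has {B, D, C, A, G}, leaving only F.
Round 4, table 2: round 4 has {B, D, C, G, E, F} and table 2 has {D}, leaving only A.
Round 1, table 2: round 1 has {B, D, C, G, F} and table 2 has {D, A}, leaving only E.
Round 1, table 3: round 1 has {B, D, C, G, E, F} and table 3 has {B, D, C, G, F}, leaving only A.
Round 7, table 3: round 7 has {D, G} and table 3 has {B, D, C, A, G, F}, leaving only E.
Round 7, table 4: round 7 has {D, G, E} and table 4 has {D, C, A, G, F}, leaving only B.
Round 2, table 4: round 2 has {D, C, A, G} and table 4 has {B, D, C, A, G, F}, leaving only E.
Round 2, table 1: round 2 has {D, C, A, G, E} and table 1 has {B, D, G}, leaving only F.
Round 2, table 2: round 2 has {D, C, A, G, E, F} and table 2 has {D, A, E}, leaving only B.
Round 3, table 1: round 3 has {B, D, C, A, G} and table 1 has {B, D, G, F}, leaving only E.
Round 3, table 7: round 3 has {B, D, C, A, G, E} and table 7 has {B, D, C, G}, leaving only F.
Round 7, table 7: round 7 has {B, D, G, E} and table 7 has {B, D, C, G, F}, leaving only A.
Round 7, table 1: round 7 has {B, D, A, G, E} and table 1 has {B, D, G, E, F}, leaving only C.
Round 7, table 2: round 7 has {B, D, C, A, G, E} and table 2 has {B, D, A, E}, leaving only F.
So round 7 reads: C F E B D G A.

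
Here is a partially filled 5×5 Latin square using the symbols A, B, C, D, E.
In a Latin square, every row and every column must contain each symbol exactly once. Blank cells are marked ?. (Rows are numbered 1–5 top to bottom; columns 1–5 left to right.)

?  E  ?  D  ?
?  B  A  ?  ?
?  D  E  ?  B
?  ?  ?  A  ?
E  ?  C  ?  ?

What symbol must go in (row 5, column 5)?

D

Row 1, column 3: row 1 has {D, E} and column 3 has {A, C, E}, leaving only B.
Row 3, column 4: row 3 has {B, D, E} and column 4 has {A, D}, leaving only C.
Row 2, column 4: row 2 has {A, B} and column 4 has {A, C, D}, leaving only E.
Row 3, column 1: row 3 has {B, C, D, E} and column 1 has {E}, leaving only A.
Row 1, column 1: row 1 has {B, D, E} and column 1 has {A, E}, leaving only C.
Row 1, column 5: row 1 has {B, C, D, E} and column 5 has {B}, leaving only A.
Row 5 already has {C, E} and column 5 already has {A, B}, so row 5, column 5 must be D.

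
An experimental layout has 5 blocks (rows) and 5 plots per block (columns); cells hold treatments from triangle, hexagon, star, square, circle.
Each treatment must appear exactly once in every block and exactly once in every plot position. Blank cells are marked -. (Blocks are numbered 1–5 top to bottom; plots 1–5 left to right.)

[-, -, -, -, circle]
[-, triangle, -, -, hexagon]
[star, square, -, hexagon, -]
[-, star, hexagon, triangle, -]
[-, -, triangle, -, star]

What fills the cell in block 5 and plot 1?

Block 1, plot 2: block 1 has {circle} and plot 2 has {triangle, star, square}, leaving only hexagon.
Block 3, plot 3: block 3 has {hexagon, star, square} and plot 3 has {triangle, hexagon}, leaving only circle.
Block 3, plot 5: block 3 has {hexagon, star, square, circle} and plot 5 has {hexagon, star, circle}, leaving only triangle.
Block 4, plot 5: block 4 has {triangle, hexagon, star} and plot 5 has {triangle, hexagon, star, circle}, leaving only square.
Block 4, plot 1: block 4 has {triangle, hexagon, star, square} and plot 1 has {star}, leaving only circle.
Block 2, plot 1: block 2 has {triangle, hexagon} and plot 1 has {star, circle}, leaving only square.
Block 5 already has {triangle, star} and plot 1 already has {star, square, circle}, so block 5, plot 1 must be hexagon.

hexagon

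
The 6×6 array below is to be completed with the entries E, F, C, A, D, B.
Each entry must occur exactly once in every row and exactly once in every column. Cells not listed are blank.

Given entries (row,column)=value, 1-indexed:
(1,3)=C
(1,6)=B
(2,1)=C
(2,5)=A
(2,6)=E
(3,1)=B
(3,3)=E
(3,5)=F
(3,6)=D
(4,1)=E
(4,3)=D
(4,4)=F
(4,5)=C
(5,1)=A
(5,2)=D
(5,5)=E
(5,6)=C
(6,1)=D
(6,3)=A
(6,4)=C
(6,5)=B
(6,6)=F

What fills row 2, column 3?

Row 1, column 1: row 1 has {C, B} and column 1 has {E, C, A, D, B}, leaving only F.
Row 1, column 5: row 1 has {F, C, B} and column 5 has {E, F, C, A, B}, leaving only D.
Row 3, column 4: row 3 has {E, F, D, B} and column 4 has {F, C}, leaving only A.
Row 1, column 4: row 1 has {F, C, D, B} and column 4 has {F, C, A}, leaving only E.
Row 1, column 2: row 1 has {E, F, C, D, B} and column 2 has {D}, leaving only A.
Row 3, column 2: row 3 has {E, F, A, D, B} and column 2 has {A, D}, leaving only C.
Row 4, column 2: row 4 has {E, F, C, D} and column 2 has {C, A, D}, leaving only B.
Row 2, column 2: row 2 has {E, C, A} and column 2 has {C, A, D, B}, leaving only F.
Row 2 already has {E, F, C, A} and column 3 already has {E, C, A, D}, so row 2, column 3 must be B.

B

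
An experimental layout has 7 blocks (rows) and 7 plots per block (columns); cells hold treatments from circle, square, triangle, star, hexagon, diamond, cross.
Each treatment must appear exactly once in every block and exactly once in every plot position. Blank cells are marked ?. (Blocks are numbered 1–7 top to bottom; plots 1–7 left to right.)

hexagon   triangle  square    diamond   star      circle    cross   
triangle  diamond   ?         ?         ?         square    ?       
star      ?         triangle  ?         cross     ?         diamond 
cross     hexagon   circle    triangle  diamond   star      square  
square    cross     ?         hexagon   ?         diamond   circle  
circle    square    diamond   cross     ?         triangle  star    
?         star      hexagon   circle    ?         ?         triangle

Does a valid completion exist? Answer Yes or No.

Yes

No block or plot among the givens repeats a symbol, and propagating forced cells runs into no contradiction.
One valid completion exists (for instance, hexagon triangle square diamond star circle cross / triangle diamond cross star circle square hexagon / star circle triangle square cross hexagon diamond / cross hexagon circle triangle diamond star square / square cross star hexagon triangle diamond circle / circle square diamond cross hexagon triangle star / diamond star hexagon circle square cross triangle).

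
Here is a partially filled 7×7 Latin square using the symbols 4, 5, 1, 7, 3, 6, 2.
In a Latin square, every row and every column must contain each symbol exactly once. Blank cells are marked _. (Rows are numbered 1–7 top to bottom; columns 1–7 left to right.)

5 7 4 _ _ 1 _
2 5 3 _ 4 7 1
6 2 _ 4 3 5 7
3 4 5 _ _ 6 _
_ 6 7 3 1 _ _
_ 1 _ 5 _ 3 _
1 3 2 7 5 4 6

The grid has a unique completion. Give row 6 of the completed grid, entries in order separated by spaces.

7 1 6 5 2 3 4

Row 6, column 3: row 6 has {5, 1, 3} and column 3 has {4, 5, 7, 3, 2}, leaving only 6.
Row 2, column 4: row 2 has {4, 5, 1, 7, 3, 2} and column 4 has {4, 5, 7, 3}, leaving only 6.
Row 1, column 4: row 1 has {4, 5, 1, 7} and column 4 has {4, 5, 7, 3, 6}, leaving only 2.
Row 1, column 5: row 1 has {4, 5, 1, 7, 2} and column 5 has {4, 5, 1, 3}, leaving only 6.
Row 1, column 7: row 1 has {4, 5, 1, 7, 6, 2} and column 7 has {1, 7, 6}, leaving only 3.
Row 3, column 3: row 3 has {4, 5, 7, 3, 6, 2} and column 3 has {4, 5, 7, 3, 6, 2}, leaving only 1.
Row 4, column 4: row 4 has {4, 5, 3, 6} and column 4 has {4, 5, 7, 3, 6, 2}, leaving only 1.
Row 4, column 7: row 4 has {4, 5, 1, 3, 6} and column 7 has {1, 7, 3, 6}, leaving only 2.
Row 6, column 7: row 6 has {5, 1, 3, 6} and column 7 has {1, 7, 3, 6, 2}, leaving only 4.
Row 6, column 1: row 6 has {4, 5, 1, 3, 6} and column 1 has {5, 1, 3, 6, 2}, leaving only 7.
Row 6, column 5: row 6 has {4, 5, 1, 7, 3, 6} and column 5 has {4, 5, 1, 3, 6}, leaving only 2.
So row 6 reads: 7 1 6 5 2 3 4.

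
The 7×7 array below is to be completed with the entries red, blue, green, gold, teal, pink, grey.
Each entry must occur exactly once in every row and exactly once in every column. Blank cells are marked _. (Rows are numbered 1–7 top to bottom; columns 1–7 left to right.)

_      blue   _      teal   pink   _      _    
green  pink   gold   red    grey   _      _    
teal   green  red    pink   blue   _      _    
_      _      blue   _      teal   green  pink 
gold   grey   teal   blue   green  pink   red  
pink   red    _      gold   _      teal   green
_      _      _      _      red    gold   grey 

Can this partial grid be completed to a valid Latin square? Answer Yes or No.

No

Row 6, column 5: row 6 together with column 5 already contain {red, blue, green, gold, teal, pink, grey} — every symbol — so nothing can go there. The grid has no valid completion.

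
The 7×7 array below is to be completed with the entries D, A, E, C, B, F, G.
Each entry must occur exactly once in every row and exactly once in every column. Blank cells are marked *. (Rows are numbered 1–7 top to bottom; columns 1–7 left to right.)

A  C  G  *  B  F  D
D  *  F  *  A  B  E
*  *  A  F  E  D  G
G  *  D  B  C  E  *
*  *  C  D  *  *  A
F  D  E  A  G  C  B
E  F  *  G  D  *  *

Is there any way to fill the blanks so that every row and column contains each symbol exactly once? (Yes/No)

Yes

No row or column among the givens repeats a symbol, and propagating forced cells runs into no contradiction.
One valid completion exists (for instance, A C G E B F D / D G F C A B E / C B A F E D G / G A D B C E F / B E C D F G A / F D E A G C B / E F B G D A C).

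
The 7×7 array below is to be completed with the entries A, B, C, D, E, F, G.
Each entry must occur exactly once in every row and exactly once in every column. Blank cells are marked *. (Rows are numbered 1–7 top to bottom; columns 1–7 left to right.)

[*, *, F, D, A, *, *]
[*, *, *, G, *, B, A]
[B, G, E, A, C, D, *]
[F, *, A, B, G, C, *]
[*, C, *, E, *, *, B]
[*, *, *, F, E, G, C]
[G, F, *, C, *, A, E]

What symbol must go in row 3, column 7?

Row 3 already has {A, B, C, D, E, G} and column 7 already has {A, B, C, E}, so row 3, column 7 must be F.

F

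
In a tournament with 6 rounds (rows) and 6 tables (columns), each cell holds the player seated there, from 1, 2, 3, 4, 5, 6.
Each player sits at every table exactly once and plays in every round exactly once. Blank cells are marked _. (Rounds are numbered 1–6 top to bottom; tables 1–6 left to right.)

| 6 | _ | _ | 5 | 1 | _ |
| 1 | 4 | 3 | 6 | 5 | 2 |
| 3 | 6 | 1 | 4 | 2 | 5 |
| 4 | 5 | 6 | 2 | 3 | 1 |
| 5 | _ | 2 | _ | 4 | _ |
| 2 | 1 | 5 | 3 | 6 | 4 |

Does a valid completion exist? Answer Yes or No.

Yes

No round or table among the givens repeats a symbol, and propagating forced cells runs into no contradiction.
One valid completion exists (for instance, 6 2 4 5 1 3 / 1 4 3 6 5 2 / 3 6 1 4 2 5 / 4 5 6 2 3 1 / 5 3 2 1 4 6 / 2 1 5 3 6 4).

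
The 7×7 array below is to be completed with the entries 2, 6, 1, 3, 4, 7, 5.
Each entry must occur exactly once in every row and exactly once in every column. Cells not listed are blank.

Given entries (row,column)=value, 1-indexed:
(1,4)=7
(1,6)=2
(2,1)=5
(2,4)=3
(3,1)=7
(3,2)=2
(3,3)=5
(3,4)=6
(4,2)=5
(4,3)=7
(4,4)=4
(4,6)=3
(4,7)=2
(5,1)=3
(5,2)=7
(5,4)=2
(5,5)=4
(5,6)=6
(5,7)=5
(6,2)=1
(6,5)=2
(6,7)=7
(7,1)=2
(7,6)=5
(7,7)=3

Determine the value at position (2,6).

Row 5, column 3: row 5 has {2, 6, 3, 4, 7, 5} and column 3 has {7, 5}, leaving only 1.
Row 6, column 4: row 6 has {2, 1, 7} and column 4 has {2, 6, 3, 4, 7}, leaving only 5.
Row 6, column 6: row 6 has {2, 1, 7, 5} and column 6 has {2, 6, 3, 5}, leaving only 4.
Row 3, column 6: row 3 has {2, 6, 7, 5} and column 6 has {2, 6, 3, 4, 5}, leaving only 1.
Row 2 already has {3, 5} and column 6 already has {2, 6, 1, 3, 4, 5}, so row 2, column 6 must be 7.

7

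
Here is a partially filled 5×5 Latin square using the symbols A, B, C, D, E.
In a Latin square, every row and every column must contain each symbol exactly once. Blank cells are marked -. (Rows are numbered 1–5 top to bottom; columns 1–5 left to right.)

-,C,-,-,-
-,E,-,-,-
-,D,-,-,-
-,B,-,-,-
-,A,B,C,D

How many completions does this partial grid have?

Row 1, column 1: eliminating its row and column leaves {A, B, D, E}.
Row 1, column 3: eliminating its row and column leaves {A, D, E}.
Row 1, column 4: eliminating its row and column leaves {A, B, D, E}.
Row 1, column 5: eliminating its row and column leaves {A, B, E}.
Row 2, column 1: eliminating its row and column leaves {A, B, C, D}.
Row 2, column 3: eliminating its row and column leaves {A, C, D}.
Row 2, column 4: eliminating its row and column leaves {A, B, D}.
Row 2, column 5: eliminating its row and column leaves {A, B, C}.
Row 3, column 1: eliminating its row and column leaves {A, B, C, E}.
Row 3, column 3: eliminating its row and column leaves {A, C, E}.
Row 3, column 4: eliminating its row and column leaves {A, B, E}.
Row 3, column 5: eliminating its row and column leaves {A, B, C, E}.
Row 4, column 1: eliminating its row and column leaves {A, C, D, E}.
Row 4, column 3: eliminating its row and column leaves {A, C, D, E}.
Row 4, column 4: eliminating its row and column leaves {A, D, E}.
Row 4, column 5: eliminating its row and column leaves {A, C, E}.
Row 5, column 1: eliminating its row and column leaves {E}.
Enumerating the assignments across these blanks that avoid any row or column repeat gives 56 completions.

56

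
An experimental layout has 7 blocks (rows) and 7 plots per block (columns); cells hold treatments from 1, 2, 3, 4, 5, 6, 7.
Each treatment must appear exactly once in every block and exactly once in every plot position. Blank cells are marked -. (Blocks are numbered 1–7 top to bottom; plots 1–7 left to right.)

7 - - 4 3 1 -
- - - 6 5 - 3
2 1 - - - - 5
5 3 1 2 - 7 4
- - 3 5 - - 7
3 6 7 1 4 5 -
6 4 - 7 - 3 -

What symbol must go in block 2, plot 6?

2

Block 3, plot 4: block 3 has {1, 2, 5} and plot 4 has {1, 2, 4, 5, 6, 7}, leaving only 3.
Block 4, plot 5: block 4 has {1, 2, 3, 4, 5, 7} and plot 5 has {3, 4, 5}, leaving only 6.
Block 3, plot 5: block 3 has {1, 2, 3, 5} and plot 5 has {3, 4, 5, 6}, leaving only 7.
Block 5, plot 2: block 5 has {3, 5, 7} and plot 2 has {1, 3, 4, 6}, leaving only 2.
Block 1, plot 2: block 1 has {1, 3, 4, 7} and plot 2 has {1, 2, 3, 4, 6}, leaving only 5.
Block 2, plot 2: block 2 has {3, 5, 6} and plot 2 has {1, 2, 3, 4, 5, 6}, leaving only 7.
Block 5, plot 5: block 5 has {2, 3, 5, 7} and plot 5 has {3, 4, 5, 6, 7}, leaving only 1.
Block 5, plot 1: block 5 has {1, 2, 3, 5, 7} and plot 1 has {2, 3, 5, 6, 7}, leaving only 4.
Block 2, plot 1: block 2 has {3, 5, 6, 7} and plot 1 has {2, 3, 4, 5, 6, 7}, leaving only 1.
Block 5, plot 6: block 5 has {1, 2, 3, 4, 5, 7} and plot 6 has {1, 3, 5, 7}, leaving only 6.
Block 3, plot 6: block 3 has {1, 2, 3, 5, 7} and plot 6 has {1, 3, 5, 6, 7}, leaving only 4.
Block 2 already has {1, 3, 5, 6, 7} and plot 6 already has {1, 3, 4, 5, 6, 7}, so block 2, plot 6 must be 2.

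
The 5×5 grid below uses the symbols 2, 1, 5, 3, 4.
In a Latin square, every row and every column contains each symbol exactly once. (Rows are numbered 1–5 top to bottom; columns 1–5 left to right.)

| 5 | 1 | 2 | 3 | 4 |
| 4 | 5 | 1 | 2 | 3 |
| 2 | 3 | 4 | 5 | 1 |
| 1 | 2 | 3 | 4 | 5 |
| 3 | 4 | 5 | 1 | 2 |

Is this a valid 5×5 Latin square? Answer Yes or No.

Each row is a permutation of the 5 symbols, and so is each column.

Yes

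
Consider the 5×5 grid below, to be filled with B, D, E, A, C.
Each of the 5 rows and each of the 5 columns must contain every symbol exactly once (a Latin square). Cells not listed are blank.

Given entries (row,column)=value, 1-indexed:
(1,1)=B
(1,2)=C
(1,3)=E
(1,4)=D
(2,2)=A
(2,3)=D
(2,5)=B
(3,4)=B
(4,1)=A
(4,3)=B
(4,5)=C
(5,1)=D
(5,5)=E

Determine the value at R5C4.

Row 1, column 5: row 1 has {B, D, E, C} and column 5 has {B, E, C}, leaving only A.
Row 3, column 5: row 3 has {B} and column 5 has {B, E, A, C}, leaving only D.
Row 3, column 2: row 3 has {B, D} and column 2 has {A, C}, leaving only E.
Row 3, column 1: row 3 has {B, D, E} and column 1 has {B, D, A}, leaving only C.
Row 2, column 1: row 2 has {B, D, A} and column 1 has {B, D, A, C}, leaving only E.
Row 2, column 4: row 2 has {B, D, E, A} and column 4 has {B, D}, leaving only C.
Row 5 already has {D, E} and column 4 already has {B, D, C}, so row 5, column 4 must be A.

A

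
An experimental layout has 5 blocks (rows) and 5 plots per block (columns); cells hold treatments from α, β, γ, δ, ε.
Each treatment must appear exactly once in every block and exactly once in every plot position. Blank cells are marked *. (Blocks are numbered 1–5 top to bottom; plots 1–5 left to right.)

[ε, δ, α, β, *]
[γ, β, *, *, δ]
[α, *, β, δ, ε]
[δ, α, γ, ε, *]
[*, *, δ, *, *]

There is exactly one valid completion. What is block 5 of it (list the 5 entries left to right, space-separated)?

β ε δ γ α

Block 5, plot 1: block 5 has {δ} and plot 1 has {α, γ, δ, ε}, leaving only β.
Block 1, plot 5: block 1 has {α, β, δ, ε} and plot 5 has {δ, ε}, leaving only γ.
Block 5, plot 5: block 5 has {β, δ} and plot 5 has {γ, δ, ε}, leaving only α.
Block 5, plot 4: block 5 has {α, β, δ} and plot 4 has {β, δ, ε}, leaving only γ.
Block 5, plot 2: block 5 has {α, β, γ, δ} and plot 2 has {α, β, δ}, leaving only ε.
So block 5 reads: β ε δ γ α.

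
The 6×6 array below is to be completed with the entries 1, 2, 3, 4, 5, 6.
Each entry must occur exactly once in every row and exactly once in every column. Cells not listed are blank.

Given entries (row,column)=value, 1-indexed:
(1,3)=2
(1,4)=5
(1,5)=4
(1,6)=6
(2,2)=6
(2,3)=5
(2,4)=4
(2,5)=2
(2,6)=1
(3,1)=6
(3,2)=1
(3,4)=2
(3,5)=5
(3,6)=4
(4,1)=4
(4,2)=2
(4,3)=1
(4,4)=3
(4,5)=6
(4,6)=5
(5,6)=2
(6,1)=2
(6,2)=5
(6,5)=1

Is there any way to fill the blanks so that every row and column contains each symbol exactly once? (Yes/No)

No row or column among the givens repeats a symbol, and propagating forced cells runs into no contradiction.
One valid completion exists (for instance, 1 3 2 5 4 6 / 3 6 5 4 2 1 / 6 1 3 2 5 4 / 4 2 1 3 6 5 / 5 4 6 1 3 2 / 2 5 4 6 1 3).

Yes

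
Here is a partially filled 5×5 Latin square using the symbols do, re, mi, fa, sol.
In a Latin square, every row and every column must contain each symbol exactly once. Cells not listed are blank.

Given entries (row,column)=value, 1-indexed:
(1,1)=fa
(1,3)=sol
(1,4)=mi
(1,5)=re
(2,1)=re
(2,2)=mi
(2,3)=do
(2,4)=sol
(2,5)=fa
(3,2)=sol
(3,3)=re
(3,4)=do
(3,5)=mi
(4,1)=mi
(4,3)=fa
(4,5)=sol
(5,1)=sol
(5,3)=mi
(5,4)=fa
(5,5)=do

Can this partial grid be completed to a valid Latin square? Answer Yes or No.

No

Row 3, column 1: row 3 together with column 1 already contain {do, re, mi, fa, sol} — every symbol — so nothing can go there. The grid has no valid completion.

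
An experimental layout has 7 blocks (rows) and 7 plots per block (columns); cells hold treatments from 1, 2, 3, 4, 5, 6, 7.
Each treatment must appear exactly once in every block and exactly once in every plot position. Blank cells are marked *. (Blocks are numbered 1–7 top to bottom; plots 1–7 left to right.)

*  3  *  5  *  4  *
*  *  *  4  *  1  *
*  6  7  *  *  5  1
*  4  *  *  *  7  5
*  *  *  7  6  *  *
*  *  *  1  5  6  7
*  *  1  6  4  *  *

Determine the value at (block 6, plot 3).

Block 6, plot 2: block 6 has {1, 5, 6, 7} and plot 2 has {3, 4, 6}, leaving only 2.
Block 6, plot 3 is narrowed to {3, 4}.
If it were 3, propagating the remaining blanks reaches a contradiction.
So block 6, plot 3 must be 4.

4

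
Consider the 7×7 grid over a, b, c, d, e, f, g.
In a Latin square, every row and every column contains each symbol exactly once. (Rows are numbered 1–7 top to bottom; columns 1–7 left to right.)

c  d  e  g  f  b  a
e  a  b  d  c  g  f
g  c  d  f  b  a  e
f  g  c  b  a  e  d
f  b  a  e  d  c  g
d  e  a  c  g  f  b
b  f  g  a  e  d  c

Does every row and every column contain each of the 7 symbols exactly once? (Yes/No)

Every row is a permutation, but column 3 contains a twice (at rows 5 and 6).

No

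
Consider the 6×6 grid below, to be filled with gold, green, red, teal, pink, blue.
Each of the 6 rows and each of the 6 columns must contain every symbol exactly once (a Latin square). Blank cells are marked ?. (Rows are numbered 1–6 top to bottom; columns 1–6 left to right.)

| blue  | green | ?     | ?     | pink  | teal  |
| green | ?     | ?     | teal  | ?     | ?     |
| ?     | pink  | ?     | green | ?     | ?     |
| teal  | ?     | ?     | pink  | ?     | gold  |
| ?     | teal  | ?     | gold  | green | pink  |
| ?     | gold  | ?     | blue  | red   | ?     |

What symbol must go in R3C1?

gold

Row 1, column 4: row 1 has {green, teal, pink, blue} and column 4 has {gold, green, teal, pink, blue}, leaving only red.
Row 1, column 3: row 1 has {green, red, teal, pink, blue} and column 3 has {}, leaving only gold.
Row 4, column 5: row 4 has {gold, teal, pink} and column 5 has {green, red, pink}, leaving only blue.
Row 2, column 5: row 2 has {green, teal} and column 5 has {green, red, pink, blue}, leaving only gold.
Row 3, column 5: row 3 has {green, pink} and column 5 has {gold, green, red, pink, blue}, leaving only teal.
Row 4, column 2: row 4 has {gold, teal, pink, blue} and column 2 has {gold, green, teal, pink}, leaving only red.
Row 2, column 2: row 2 has {gold, green, teal} and column 2 has {gold, green, red, teal, pink}, leaving only blue.
Row 2, column 6: row 2 has {gold, green, teal, blue} and column 6 has {gold, teal, pink}, leaving only red.
Row 2, column 3: row 2 has {gold, green, red, teal, blue} and column 3 has {gold}, leaving only pink.
Row 3, column 6: row 3 has {green, teal, pink} and column 6 has {gold, red, teal, pink}, leaving only blue.
Row 3, column 3: row 3 has {green, teal, pink, blue} and column 3 has {gold, pink}, leaving only red.
Row 3 already has {green, red, teal, pink, blue} and column 1 already has {green, teal, blue}, so row 3, column 1 must be gold.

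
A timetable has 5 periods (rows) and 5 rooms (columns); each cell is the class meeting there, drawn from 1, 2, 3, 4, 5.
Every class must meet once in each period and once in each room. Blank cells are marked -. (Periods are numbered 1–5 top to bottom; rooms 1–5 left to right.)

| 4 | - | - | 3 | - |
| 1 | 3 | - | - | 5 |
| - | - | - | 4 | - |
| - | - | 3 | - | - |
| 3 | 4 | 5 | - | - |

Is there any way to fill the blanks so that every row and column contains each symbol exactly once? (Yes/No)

Yes

No period or room among the givens repeats a symbol, and propagating forced cells runs into no contradiction.
One valid completion exists (for instance, 4 5 2 3 1 / 1 3 4 2 5 / 5 2 1 4 3 / 2 1 3 5 4 / 3 4 5 1 2).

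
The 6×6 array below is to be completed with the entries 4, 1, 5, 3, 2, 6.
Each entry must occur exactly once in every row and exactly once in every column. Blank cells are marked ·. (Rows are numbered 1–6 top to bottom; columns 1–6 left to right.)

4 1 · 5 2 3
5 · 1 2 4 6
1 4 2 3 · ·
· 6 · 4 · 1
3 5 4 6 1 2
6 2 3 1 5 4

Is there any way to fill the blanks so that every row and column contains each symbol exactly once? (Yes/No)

Yes

No row or column among the givens repeats a symbol, and propagating forced cells runs into no contradiction.
One valid completion exists (for instance, 4 1 6 5 2 3 / 5 3 1 2 4 6 / 1 4 2 3 6 5 / 2 6 5 4 3 1 / 3 5 4 6 1 2 / 6 2 3 1 5 4).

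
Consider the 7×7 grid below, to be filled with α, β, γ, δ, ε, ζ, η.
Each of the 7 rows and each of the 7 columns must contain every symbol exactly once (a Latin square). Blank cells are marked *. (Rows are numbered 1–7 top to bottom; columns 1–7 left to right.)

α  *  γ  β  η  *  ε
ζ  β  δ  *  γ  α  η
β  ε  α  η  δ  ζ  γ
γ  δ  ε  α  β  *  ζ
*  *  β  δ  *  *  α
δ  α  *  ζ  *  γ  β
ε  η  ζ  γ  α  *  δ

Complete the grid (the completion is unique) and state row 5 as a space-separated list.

η γ β δ ζ ε α

Row 5, column 1: row 5 has {α, β, δ} and column 1 has {α, β, γ, δ, ε, ζ}, leaving only η.
Row 5, column 6: row 5 has {α, β, δ, η} and column 6 has {α, γ, ζ}, leaving only ε.
Row 5, column 5: row 5 has {α, β, δ, ε, η} and column 5 has {α, β, γ, δ, η}, leaving only ζ.
Row 5, column 2: row 5 has {α, β, δ, ε, ζ, η} and column 2 has {α, β, δ, ε, η}, leaving only γ.
So row 5 reads: η γ β δ ζ ε α.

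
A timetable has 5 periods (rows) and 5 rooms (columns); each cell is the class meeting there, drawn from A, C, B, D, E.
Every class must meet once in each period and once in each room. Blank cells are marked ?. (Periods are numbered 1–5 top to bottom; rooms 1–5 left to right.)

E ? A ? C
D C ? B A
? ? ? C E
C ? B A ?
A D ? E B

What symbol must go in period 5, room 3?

C

Period 5 already has {A, B, D, E} and room 3 already has {A, B}, so period 5, room 3 must be C.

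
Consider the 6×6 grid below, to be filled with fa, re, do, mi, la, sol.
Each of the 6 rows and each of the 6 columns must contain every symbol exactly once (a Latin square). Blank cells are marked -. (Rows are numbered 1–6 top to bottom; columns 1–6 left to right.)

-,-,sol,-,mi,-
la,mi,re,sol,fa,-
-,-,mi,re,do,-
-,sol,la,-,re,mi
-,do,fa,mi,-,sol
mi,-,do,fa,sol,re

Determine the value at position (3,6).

la

Row 2, column 6: row 2 has {fa, re, mi, la, sol} and column 6 has {re, mi, sol}, leaving only do.
Row 4, column 4: row 4 has {re, mi, la, sol} and column 4 has {fa, re, mi, sol}, leaving only do.
Row 1, column 4: row 1 has {mi, sol} and column 4 has {fa, re, do, mi, sol}, leaving only la.
Row 1, column 6: row 1 has {mi, la, sol} and column 6 has {re, do, mi, sol}, leaving only fa.
Row 3 already has {re, do, mi} and column 6 already has {fa, re, do, mi, sol}, so row 3, column 6 must be la.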